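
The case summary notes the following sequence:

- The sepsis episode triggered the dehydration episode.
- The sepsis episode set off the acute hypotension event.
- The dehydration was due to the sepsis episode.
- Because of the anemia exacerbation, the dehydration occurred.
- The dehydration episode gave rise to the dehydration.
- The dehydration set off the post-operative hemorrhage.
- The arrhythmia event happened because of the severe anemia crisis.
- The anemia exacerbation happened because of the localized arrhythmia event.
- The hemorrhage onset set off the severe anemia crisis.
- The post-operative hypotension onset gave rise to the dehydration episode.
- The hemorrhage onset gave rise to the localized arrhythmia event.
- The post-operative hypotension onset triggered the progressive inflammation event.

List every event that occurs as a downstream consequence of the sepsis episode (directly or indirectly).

the acute hypotension event, the dehydration, the dehydration episode, the post-operative hemorrhage

Direct effects: the acute hypotension event, the dehydration episode, the dehydration.
2 steps out: the post-operative hemorrhage.
Not reachable from it: the post-operative hypotension onset, the progressive inflammation event, the hemorrhage onset, the localized arrhythmia event, the severe anemia crisis, the anemia exacerbation, the arrhythmia event.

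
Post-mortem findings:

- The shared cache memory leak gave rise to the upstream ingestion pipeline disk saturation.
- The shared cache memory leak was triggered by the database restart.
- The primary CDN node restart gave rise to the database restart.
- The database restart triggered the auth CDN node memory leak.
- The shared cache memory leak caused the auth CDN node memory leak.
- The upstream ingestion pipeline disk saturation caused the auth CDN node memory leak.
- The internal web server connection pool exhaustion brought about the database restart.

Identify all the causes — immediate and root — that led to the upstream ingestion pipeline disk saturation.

Immediate cause of the upstream ingestion pipeline disk saturation: the shared cache memory leak.
Further upstream: the internal web server connection pool exhaustion, the database restart, the primary CDN node restart.

the database restart, the internal web server connection pool exhaustion, the primary CDN node restart, the shared cache memory leak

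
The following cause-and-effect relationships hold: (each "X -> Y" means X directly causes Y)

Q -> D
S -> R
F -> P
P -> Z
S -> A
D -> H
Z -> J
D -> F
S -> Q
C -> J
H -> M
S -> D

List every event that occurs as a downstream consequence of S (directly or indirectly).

A, D, F, H, J, M, P, Q, R, Z

Direct effects: R, Q, D, A.
2 steps out: F, H.
3 steps out: P, M.
4 steps out: Z.
5 steps out: J.
Not reachable from it: C.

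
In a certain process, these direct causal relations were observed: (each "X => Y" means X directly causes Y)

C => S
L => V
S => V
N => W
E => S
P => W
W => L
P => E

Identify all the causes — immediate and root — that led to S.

Immediate causes of S: E, C.
Further upstream: P.

C, E, P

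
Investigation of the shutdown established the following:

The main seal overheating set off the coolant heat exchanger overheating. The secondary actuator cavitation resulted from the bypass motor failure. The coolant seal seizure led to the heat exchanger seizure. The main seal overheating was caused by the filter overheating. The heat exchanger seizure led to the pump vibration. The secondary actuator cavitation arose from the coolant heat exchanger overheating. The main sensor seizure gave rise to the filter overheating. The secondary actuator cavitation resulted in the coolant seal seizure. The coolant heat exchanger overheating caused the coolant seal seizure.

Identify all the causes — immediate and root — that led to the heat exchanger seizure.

Immediate cause of the heat exchanger seizure: the coolant seal seizure.
Further upstream: the main sensor seizure, the filter overheating, the main seal overheating, the coolant heat exchanger overheating, the secondary actuator cavitation, the bypass motor failure.

the bypass motor failure, the coolant heat exchanger overheating, the coolant seal seizure, the filter overheating, the main seal overheating, the main sensor seizure, the secondary actuator cavitation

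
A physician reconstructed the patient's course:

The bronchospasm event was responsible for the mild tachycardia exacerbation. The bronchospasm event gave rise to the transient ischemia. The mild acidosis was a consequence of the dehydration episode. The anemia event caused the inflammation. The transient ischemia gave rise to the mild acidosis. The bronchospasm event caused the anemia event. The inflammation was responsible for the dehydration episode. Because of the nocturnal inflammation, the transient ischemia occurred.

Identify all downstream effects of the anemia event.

Direct effects: the inflammation.
2 steps out: the dehydration episode.
3 steps out: the mild acidosis.
Not reachable from it: the bronchospasm event, the mild tachycardia exacerbation, the transient ischemia, the nocturnal inflammation.

the dehydration episode, the inflammation, the mild acidosis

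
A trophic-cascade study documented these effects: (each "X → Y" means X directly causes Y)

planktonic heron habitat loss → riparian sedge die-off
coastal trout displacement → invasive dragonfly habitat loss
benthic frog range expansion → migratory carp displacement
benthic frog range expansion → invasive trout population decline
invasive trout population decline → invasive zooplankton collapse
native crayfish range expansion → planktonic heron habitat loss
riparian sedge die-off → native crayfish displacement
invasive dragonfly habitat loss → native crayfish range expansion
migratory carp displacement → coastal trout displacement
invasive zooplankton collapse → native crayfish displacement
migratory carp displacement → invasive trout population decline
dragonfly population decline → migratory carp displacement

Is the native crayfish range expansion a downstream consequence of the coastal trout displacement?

There is a causal chain: the coastal trout displacement → the invasive dragonfly habitat loss → the native crayfish range expansion.

Yes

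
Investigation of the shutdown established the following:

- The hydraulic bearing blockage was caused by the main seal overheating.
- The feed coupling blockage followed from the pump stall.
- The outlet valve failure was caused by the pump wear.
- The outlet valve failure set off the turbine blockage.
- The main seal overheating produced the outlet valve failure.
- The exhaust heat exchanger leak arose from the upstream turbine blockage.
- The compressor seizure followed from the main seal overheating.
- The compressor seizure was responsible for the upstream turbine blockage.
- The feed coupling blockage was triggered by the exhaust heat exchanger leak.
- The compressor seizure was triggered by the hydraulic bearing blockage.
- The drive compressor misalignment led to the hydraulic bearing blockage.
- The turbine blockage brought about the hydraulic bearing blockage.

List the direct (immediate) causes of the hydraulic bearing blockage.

Upstream contributors include the pump wear, the outlet valve failure, but only the drive compressor misalignment, the main seal overheating, the turbine blockage feed directly into the hydraulic bearing blockage.

the drive compressor misalignment, the main seal overheating, the turbine blockage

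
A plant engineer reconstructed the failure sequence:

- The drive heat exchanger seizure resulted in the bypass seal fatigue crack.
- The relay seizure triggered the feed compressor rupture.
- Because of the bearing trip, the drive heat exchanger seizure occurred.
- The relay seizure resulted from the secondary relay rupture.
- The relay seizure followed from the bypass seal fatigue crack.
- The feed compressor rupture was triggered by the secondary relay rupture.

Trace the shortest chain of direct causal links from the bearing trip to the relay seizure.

the bearing trip → the drive heat exchanger seizure → the bypass seal fatigue crack → the relay seizure

the bearing trip → the drive heat exchanger seizure
the drive heat exchanger seizure → the bypass seal fatigue crack
the bypass seal fatigue crack → the relay seizure
Length: 3 steps.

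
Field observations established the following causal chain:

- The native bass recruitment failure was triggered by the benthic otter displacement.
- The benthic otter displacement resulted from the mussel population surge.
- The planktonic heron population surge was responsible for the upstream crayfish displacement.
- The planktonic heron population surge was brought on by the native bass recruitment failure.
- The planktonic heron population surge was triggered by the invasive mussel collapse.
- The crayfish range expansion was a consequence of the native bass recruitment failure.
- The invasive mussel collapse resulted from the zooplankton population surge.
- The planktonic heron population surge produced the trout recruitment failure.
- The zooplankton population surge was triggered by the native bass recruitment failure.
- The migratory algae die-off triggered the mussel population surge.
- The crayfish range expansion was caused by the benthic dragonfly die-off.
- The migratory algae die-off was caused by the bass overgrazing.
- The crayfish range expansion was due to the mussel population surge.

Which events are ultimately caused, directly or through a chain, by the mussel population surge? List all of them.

Direct effects: the benthic otter displacement, the crayfish range expansion.
2 steps out: the native bass recruitment failure.
3 steps out: the zooplankton population surge, the planktonic heron population surge.
4 steps out: the invasive mussel collapse, the upstream crayfish displacement, the trout recruitment failure.
Not reachable from it: the bass overgrazing, the migratory algae die-off, the benthic dragonfly die-off.

the benthic otter displacement, the crayfish range expansion, the invasive mussel collapse, the native bass recruitment failure, the planktonic heron population surge, the trout recruitment failure, the upstream crayfish displacement, the zooplankton population surge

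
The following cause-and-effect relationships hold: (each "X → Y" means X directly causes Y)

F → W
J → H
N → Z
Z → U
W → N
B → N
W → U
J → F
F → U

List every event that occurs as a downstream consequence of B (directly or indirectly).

N, U, Z

Direct effects: N.
2 steps out: Z.
3 steps out: U.
Not reachable from it: J, H, F, W.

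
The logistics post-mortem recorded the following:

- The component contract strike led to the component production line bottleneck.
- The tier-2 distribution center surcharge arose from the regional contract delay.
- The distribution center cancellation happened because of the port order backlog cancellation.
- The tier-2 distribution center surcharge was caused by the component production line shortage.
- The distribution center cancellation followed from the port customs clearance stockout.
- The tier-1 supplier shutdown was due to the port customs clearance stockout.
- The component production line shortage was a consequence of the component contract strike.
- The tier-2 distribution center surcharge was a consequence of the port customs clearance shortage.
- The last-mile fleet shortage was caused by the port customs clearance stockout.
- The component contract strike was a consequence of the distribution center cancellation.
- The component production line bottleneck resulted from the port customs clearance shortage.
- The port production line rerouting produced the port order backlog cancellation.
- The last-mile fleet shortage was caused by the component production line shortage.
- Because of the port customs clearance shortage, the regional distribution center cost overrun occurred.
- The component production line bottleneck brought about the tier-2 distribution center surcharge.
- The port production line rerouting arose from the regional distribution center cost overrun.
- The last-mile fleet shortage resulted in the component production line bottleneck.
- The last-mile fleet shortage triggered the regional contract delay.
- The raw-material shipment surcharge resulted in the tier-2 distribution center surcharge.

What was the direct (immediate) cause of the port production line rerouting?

Upstream contributors include the port customs clearance shortage, but only the regional distribution center cost overrun feeds directly into the port production line rerouting.

the regional distribution center cost overrun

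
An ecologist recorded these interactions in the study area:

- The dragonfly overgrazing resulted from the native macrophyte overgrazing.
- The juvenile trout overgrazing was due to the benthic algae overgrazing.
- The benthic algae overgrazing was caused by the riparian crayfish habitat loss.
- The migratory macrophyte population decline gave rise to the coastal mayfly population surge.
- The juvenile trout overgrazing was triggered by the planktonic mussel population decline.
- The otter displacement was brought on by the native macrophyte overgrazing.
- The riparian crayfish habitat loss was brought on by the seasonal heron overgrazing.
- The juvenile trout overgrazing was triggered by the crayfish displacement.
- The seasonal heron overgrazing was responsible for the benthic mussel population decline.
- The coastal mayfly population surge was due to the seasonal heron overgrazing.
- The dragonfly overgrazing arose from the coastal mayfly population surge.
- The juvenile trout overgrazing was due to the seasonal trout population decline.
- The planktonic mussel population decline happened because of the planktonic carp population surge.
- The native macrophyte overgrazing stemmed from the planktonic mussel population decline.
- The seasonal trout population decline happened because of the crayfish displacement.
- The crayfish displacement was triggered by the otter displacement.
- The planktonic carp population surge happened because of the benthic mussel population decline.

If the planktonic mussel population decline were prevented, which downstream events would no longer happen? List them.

Downstream of the planktonic mussel population decline: the native macrophyte overgrazing, the otter displacement, the crayfish displacement, the seasonal trout population decline, the juvenile trout overgrazing, the dragonfly overgrazing.
Of those, still caused via another path: the juvenile trout overgrazing, the dragonfly overgrazing.
The remainder have no surviving cause.

the crayfish displacement, the native macrophyte overgrazing, the otter displacement, the seasonal trout population decline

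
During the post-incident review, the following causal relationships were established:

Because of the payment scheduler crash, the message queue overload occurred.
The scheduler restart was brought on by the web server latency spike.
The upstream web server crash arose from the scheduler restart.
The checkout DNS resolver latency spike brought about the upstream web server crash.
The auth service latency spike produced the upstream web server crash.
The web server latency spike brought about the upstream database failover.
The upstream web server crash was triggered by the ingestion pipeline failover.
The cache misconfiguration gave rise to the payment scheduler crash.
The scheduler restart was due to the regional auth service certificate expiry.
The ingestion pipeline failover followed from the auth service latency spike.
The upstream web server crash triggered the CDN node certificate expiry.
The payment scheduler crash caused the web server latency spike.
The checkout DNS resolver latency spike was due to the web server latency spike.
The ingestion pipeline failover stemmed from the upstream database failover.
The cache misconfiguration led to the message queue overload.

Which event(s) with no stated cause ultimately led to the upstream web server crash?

the auth service latency spike, the cache misconfiguration, the regional auth service certificate expiry

Tracing upstream from the upstream web server crash: the upstream web server crash ← the scheduler restart ← the regional auth service certificate expiry.
A separate upstream branch: the upstream web server crash ← the scheduler restart ← the web server latency spike ← the payment scheduler crash ← the cache misconfiguration.
A separate upstream branch: the upstream web server crash ← the auth service latency spike.
Each of those chain origins has no stated cause.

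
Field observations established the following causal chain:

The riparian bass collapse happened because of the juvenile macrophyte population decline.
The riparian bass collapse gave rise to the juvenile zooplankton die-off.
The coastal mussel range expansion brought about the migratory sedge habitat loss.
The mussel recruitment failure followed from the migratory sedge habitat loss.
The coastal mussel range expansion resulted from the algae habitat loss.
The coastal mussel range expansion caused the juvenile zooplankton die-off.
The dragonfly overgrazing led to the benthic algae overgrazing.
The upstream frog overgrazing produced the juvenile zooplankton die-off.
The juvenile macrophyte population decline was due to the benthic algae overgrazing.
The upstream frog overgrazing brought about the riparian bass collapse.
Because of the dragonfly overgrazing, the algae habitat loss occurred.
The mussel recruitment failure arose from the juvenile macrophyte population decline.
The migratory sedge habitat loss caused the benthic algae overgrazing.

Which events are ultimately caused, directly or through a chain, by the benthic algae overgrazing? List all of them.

Direct effects: the juvenile macrophyte population decline.
2 steps out: the riparian bass collapse, the mussel recruitment failure.
3 steps out: the juvenile zooplankton die-off.
Not reachable from it: the upstream frog overgrazing, the dragonfly overgrazing, the algae habitat loss, the coastal mussel range expansion, the migratory sedge habitat loss.

the juvenile macrophyte population decline, the juvenile zooplankton die-off, the mussel recruitment failure, the riparian bass collapse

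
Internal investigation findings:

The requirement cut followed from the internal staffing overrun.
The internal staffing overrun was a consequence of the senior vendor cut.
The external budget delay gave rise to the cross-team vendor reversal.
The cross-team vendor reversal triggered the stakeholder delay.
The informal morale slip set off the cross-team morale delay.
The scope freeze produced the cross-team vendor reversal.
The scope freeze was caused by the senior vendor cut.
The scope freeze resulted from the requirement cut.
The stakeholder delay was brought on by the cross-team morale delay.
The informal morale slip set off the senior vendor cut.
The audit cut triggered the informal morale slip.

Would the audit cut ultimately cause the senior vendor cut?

Yes

There is a causal chain: the audit cut → the informal morale slip → the senior vendor cut.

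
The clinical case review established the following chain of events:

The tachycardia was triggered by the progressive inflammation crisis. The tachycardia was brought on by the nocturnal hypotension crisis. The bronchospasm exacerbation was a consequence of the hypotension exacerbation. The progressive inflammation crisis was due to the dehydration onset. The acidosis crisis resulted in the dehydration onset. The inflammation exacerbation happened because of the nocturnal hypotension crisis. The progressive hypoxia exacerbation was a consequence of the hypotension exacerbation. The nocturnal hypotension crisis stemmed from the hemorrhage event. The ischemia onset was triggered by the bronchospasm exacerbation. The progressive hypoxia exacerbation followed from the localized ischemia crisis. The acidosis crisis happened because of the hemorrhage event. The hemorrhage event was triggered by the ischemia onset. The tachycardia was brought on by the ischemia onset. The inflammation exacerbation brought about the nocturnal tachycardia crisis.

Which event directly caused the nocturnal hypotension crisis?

the hemorrhage event

Upstream contributors include the hypotension exacerbation, the bronchospasm exacerbation, the ischemia onset, but only the hemorrhage event feeds directly into the nocturnal hypotension crisis.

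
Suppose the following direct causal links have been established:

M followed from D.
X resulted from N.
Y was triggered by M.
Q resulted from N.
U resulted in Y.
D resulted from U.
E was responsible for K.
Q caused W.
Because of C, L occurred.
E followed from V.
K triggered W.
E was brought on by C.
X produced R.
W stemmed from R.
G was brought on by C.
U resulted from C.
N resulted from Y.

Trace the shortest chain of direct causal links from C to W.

C → E → K → W

C → E
E → K
K → W
Length: 3 steps.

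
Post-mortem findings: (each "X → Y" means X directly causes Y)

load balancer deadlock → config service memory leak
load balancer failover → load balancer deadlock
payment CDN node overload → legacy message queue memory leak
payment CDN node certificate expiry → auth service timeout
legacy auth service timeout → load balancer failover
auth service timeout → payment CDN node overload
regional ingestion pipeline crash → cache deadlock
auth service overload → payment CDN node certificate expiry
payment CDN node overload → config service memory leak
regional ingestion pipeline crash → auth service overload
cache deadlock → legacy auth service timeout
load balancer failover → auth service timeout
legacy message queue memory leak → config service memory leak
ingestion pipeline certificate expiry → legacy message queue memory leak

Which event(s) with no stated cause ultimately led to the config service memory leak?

Tracing upstream from the config service memory leak: the config service memory leak ← the load balancer deadlock ← the load balancer failover ← the legacy auth service timeout ← the cache deadlock ← the regional ingestion pipeline crash.
A separate upstream branch: the config service memory leak ← the legacy message queue memory leak ← the ingestion pipeline certificate expiry.
Each of those chain origins has no stated cause.

the ingestion pipeline certificate expiry, the regional ingestion pipeline crash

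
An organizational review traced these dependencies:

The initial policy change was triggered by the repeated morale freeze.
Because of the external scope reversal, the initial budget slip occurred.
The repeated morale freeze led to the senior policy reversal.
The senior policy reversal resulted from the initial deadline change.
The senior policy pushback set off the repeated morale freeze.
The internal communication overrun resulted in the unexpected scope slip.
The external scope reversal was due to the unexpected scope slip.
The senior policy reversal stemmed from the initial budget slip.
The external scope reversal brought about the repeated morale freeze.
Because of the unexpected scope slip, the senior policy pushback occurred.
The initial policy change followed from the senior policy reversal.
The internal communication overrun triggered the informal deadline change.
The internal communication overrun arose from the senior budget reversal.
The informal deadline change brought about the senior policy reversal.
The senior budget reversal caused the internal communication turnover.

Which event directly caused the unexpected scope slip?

Upstream contributors include the senior budget reversal, but only the internal communication overrun feeds directly into the unexpected scope slip.

the internal communication overrun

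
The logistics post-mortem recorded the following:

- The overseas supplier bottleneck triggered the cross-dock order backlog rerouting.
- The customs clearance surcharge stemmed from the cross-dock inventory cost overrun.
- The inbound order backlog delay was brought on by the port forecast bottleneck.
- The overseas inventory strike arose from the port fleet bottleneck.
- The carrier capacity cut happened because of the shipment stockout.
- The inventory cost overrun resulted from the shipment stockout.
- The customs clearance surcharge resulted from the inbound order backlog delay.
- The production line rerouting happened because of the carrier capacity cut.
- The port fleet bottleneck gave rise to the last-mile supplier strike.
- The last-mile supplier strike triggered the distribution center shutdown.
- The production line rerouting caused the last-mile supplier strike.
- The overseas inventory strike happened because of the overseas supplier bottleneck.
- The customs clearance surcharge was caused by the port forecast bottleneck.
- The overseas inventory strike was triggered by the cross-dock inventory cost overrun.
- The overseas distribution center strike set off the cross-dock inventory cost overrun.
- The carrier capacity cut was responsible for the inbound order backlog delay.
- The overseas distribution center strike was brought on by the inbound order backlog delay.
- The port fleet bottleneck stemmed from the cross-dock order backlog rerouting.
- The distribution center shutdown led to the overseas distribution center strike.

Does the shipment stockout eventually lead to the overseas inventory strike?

Yes

There is a causal chain: the shipment stockout → the carrier capacity cut → the inbound order backlog delay → the overseas distribution center strike → the cross-dock inventory cost overrun → the overseas inventory strike.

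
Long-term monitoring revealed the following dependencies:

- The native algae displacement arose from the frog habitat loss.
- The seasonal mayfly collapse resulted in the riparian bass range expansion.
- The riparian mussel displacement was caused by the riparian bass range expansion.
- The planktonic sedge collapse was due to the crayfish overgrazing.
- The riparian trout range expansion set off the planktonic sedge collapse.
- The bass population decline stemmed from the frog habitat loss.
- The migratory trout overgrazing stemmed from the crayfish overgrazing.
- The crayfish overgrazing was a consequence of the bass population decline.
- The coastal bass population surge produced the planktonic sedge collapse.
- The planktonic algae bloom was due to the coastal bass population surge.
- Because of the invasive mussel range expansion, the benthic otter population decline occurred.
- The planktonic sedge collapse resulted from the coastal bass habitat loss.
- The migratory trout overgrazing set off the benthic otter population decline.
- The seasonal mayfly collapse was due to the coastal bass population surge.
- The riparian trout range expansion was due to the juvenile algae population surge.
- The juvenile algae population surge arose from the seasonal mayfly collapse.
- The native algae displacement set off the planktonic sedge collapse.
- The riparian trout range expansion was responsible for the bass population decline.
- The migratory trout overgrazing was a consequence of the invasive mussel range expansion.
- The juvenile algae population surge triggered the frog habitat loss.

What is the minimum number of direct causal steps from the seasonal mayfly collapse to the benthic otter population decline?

6

Shortest chain: the seasonal mayfly collapse → the juvenile algae population surge → the frog habitat loss → the bass population decline → the crayfish overgrazing → the migratory trout overgrazing → the benthic otter population decline.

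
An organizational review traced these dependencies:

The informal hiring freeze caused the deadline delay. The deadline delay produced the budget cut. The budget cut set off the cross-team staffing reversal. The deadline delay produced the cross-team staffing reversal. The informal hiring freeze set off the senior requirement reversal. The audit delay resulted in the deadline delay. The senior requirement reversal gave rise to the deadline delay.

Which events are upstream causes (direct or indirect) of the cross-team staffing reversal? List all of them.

Immediate causes of the cross-team staffing reversal: the deadline delay, the budget cut.
Further upstream: the informal hiring freeze, the senior requirement reversal, the audit delay.

the audit delay, the budget cut, the deadline delay, the informal hiring freeze, the senior requirement reversal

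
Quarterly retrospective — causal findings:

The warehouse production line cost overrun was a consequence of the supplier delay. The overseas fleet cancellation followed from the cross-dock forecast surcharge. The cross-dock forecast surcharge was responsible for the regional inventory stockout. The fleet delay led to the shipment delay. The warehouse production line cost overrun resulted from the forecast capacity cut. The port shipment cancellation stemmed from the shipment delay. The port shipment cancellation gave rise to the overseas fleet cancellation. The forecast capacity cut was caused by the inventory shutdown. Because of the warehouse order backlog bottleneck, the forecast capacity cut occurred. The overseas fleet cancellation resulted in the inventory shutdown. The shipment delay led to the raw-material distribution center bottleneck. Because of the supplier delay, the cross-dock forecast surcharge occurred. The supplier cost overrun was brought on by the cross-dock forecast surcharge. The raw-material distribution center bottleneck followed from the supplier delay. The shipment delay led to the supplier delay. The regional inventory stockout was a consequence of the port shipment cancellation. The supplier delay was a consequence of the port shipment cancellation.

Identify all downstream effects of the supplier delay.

Direct effects: the cross-dock forecast surcharge, the warehouse production line cost overrun, the raw-material distribution center bottleneck.
2 steps out: the overseas fleet cancellation, the supplier cost overrun, the regional inventory stockout.
3 steps out: the inventory shutdown.
4 steps out: the forecast capacity cut.
Not reachable from it: the fleet delay, the shipment delay, the port shipment cancellation, the warehouse order backlog bottleneck.

the cross-dock forecast surcharge, the forecast capacity cut, the inventory shutdown, the overseas fleet cancellation, the raw-material distribution center bottleneck, the regional inventory stockout, the supplier cost overrun, the warehouse production line cost overrun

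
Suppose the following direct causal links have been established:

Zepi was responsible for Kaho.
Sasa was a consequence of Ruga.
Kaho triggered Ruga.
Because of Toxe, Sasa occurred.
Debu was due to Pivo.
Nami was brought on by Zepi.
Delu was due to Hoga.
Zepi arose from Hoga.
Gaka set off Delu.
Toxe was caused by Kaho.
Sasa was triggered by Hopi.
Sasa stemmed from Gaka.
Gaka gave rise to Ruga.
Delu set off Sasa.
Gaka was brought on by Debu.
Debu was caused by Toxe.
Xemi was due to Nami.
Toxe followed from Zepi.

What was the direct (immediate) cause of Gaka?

Upstream contributors include Pivo, Hoga, Zepi, Kaho, Toxe, but only Debu feeds directly into Gaka.

Debu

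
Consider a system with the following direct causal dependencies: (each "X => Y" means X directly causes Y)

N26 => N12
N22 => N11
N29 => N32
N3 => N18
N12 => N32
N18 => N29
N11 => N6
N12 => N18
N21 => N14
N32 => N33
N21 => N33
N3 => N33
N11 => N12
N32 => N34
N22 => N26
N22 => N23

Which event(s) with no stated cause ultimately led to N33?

Tracing upstream from N33: N33 ← N32 ← N12 ← N26 ← N22.
A separate upstream branch: N33 ← N21.
A separate upstream branch: N33 ← N3.
Each of those chain origins has no stated cause.

N21, N22, N3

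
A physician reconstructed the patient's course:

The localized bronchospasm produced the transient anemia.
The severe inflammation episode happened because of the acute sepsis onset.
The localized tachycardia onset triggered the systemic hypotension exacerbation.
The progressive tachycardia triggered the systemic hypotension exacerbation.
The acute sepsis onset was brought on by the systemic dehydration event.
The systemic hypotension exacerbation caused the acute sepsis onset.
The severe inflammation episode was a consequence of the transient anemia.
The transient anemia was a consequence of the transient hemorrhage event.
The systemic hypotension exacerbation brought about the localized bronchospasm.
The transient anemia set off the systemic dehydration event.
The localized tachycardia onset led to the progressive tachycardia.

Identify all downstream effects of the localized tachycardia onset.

the acute sepsis onset, the localized bronchospasm, the progressive tachycardia, the severe inflammation episode, the systemic dehydration event, the systemic hypotension exacerbation, the transient anemia

Direct effects: the progressive tachycardia, the systemic hypotension exacerbation.
2 steps out: the localized bronchospasm, the acute sepsis onset.
3 steps out: the transient anemia, the severe inflammation episode.
4 steps out: the systemic dehydration event.
Not reachable from it: the transient hemorrhage event.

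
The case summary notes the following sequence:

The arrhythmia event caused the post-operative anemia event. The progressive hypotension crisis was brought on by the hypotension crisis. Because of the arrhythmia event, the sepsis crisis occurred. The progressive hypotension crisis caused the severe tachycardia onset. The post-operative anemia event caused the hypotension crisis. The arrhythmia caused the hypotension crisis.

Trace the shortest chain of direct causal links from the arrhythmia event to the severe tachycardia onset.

the arrhythmia event → the post-operative anemia event → the hypotension crisis → the progressive hypotension crisis → the severe tachycardia onset

the arrhythmia event → the post-operative anemia event
the post-operative anemia event → the hypotension crisis
the hypotension crisis → the progressive hypotension crisis
the progressive hypotension crisis → the severe tachycardia onset
Length: 4 steps.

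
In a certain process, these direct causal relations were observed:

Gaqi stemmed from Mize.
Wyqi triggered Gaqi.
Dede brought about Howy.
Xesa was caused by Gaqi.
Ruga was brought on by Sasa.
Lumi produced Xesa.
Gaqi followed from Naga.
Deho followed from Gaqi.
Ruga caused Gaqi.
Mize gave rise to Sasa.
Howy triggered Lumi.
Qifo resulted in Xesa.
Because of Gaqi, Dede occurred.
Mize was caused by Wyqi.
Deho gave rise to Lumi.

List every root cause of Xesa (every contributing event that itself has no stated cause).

Tracing upstream from Xesa: Xesa ← Gaqi ← Wyqi.
A separate upstream branch: Xesa ← Gaqi ← Naga.
A separate upstream branch: Xesa ← Qifo.
Each of those chain origins has no stated cause.

Naga, Qifo, Wyqi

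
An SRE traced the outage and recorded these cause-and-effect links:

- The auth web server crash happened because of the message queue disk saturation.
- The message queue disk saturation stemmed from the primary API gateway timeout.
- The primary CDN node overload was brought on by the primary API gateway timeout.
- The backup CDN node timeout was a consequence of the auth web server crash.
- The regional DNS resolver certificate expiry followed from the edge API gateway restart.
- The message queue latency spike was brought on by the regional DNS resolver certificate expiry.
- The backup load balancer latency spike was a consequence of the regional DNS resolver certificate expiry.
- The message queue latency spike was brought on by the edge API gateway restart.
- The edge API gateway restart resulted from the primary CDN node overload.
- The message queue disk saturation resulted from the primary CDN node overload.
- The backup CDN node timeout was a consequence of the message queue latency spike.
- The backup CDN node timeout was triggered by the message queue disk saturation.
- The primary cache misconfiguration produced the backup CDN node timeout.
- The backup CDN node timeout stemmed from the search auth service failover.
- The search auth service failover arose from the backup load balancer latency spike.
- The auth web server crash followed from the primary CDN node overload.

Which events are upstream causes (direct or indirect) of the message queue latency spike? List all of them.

Immediate causes of the message queue latency spike: the edge API gateway restart, the regional DNS resolver certificate expiry.
Further upstream: the primary API gateway timeout, the primary CDN node overload.

the edge API gateway restart, the primary API gateway timeout, the primary CDN node overload, the regional DNS resolver certificate expiry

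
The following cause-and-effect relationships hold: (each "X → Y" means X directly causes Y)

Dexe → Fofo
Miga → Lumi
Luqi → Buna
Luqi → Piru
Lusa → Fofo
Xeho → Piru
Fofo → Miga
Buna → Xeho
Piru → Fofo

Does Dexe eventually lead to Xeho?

Dexe leads to Fofo, Miga, Lumi; Xeho is not among them.

No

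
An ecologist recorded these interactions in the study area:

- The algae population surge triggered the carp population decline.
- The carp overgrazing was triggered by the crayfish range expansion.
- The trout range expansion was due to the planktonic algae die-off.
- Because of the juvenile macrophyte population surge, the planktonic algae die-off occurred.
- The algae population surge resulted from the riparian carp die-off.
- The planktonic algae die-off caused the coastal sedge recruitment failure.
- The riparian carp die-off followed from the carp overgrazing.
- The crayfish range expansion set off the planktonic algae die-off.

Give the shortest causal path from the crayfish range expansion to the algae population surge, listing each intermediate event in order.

the crayfish range expansion → the carp overgrazing → the riparian carp die-off → the algae population surge

the crayfish range expansion → the carp overgrazing
the carp overgrazing → the riparian carp die-off
the riparian carp die-off → the algae population surge
Length: 3 steps.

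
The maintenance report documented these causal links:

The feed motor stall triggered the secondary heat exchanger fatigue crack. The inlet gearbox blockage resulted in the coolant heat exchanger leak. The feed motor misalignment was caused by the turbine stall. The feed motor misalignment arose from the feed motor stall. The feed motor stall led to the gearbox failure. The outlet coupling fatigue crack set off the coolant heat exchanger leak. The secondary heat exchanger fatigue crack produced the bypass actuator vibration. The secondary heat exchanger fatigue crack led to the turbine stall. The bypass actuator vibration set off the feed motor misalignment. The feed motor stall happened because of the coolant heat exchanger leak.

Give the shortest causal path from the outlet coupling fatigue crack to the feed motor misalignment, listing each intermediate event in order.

the outlet coupling fatigue crack → the coolant heat exchanger leak → the feed motor stall → the feed motor misalignment

the outlet coupling fatigue crack → the coolant heat exchanger leak
the coolant heat exchanger leak → the feed motor stall
the feed motor stall → the feed motor misalignment
Length: 3 steps.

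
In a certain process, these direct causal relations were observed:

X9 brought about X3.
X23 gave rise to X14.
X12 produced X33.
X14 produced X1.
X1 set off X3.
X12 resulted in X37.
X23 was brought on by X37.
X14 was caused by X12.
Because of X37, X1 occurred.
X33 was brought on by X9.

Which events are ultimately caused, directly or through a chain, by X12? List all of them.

Direct effects: X37, X14, X33.
2 steps out: X23, X1.
3 steps out: X3.
Not reachable from it: X9.

X1, X14, X23, X3, X33, X37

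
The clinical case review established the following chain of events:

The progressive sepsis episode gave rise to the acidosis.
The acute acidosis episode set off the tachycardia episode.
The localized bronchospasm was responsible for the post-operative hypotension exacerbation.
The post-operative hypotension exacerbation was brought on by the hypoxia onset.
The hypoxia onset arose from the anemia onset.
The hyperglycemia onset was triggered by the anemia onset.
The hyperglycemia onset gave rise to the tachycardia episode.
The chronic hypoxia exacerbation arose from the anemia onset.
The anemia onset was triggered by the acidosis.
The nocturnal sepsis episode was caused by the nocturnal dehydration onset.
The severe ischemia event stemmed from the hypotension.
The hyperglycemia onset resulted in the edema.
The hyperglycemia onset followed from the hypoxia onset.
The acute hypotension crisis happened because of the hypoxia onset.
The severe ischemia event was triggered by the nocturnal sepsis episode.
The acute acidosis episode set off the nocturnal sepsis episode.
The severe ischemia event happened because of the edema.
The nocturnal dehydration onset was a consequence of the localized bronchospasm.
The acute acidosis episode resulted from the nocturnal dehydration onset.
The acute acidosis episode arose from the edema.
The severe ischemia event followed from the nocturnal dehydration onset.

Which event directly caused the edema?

the hyperglycemia onset

Upstream contributors include the progressive sepsis episode, the acidosis, the anemia onset, the hypoxia onset, but only the hyperglycemia onset feeds directly into the edema.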